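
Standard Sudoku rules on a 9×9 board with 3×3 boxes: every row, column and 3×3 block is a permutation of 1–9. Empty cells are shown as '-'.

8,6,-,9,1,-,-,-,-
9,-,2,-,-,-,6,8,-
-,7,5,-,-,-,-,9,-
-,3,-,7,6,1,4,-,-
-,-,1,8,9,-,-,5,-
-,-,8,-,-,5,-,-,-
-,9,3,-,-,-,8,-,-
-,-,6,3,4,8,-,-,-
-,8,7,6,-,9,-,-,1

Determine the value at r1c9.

7

r1c3 = 4 (sole candidate).
r2c2 = 1 (sole candidate).
r3c1 = 3 (sole candidate).
r4c3 = 9 (sole candidate).
r4c8 = 2 (sole candidate).
r4c9 = 8 (sole candidate).
r8c8 = 7 (sole candidate).
r1c8 = 3 (sole candidate).
r4c1 = 5 (sole candidate).
r9c8 = 4 (sole candidate).
r7c8 = 6 (sole candidate).
r9c1 = 2 (sole candidate).
r9c5 = 5 (sole candidate).
r9c7 = 3 (sole candidate).
r5c7 = 7 (sole candidate).
r6c8 = 1 (sole candidate).
r8c1 = 1 (sole candidate).
r8c2 = 5 (sole candidate).
r6c7 = 9 (sole candidate).
r7c1 = 4 (sole candidate).
r8c7 = 2 (sole candidate).
r8c9 = 9 (sole candidate).
r1c7 = 5 (sole candidate).
r3c7 = 1 (sole candidate).
r5c1 = 6 (sole candidate).
r5c9 = 3 (sole candidate).
r6c1 = 7 (sole candidate).
r6c9 = 6 (sole candidate).
r7c9 = 5 (sole candidate).
r2c4 = 5 (hidden single in row 2).
r3c5 = 8 (hidden single in row 3).
r3c6 = 6 (hidden single in row 3).
r6c5 = 3 (hidden single in row 6).
r2c5 = 7 (sole candidate).
r2c9 = 4 (sole candidate).
r3c9 = 2 (sole candidate).
r7c5 = 2 (sole candidate).
r7c6 = 7 (sole candidate).
r1c6 = 2 (sole candidate).
r1c9 = 7: row 1 has {1,2,3,4,5,6,8,9}; col 9 has {1,2,3,4,5,6,8,9}; box has {1,2,3,4,5,6,8,9} → only 7 remains.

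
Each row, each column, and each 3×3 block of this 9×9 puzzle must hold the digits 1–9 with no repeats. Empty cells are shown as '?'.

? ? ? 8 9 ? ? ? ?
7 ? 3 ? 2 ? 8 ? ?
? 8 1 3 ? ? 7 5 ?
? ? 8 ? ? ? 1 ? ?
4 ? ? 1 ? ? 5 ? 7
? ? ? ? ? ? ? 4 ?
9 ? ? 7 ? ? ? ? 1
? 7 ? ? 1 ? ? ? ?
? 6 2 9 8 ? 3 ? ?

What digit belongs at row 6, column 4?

row 9, column 8 = 7 (sole candidate).
row 1, column 6 = 7 (hidden single in row 1).
row 1, column 8 = 1 (hidden single in row 1).
row 1, column 9 = 3 (hidden single in row 1).
row 2, column 6 = 1 (hidden single in row 2).
row 3, column 9 = 9 (hidden single in row 3).
row 2, column 8 = 6 (sole candidate).
row 2, column 9 = 4 (sole candidate).
row 9, column 9 = 5 (sole candidate).
row 1, column 7 = 2 (sole candidate).
row 2, column 4 = 5 (sole candidate).
row 9, column 1 = 1 (sole candidate).
row 9, column 6 = 4 (sole candidate).
row 2, column 2 = 9 (sole candidate).
row 3, column 6 = 6 (sole candidate).
row 3, column 1 = 2 (sole candidate).
row 3, column 5 = 4 (sole candidate).
row 4, column 4 = 4 (hidden single in row 4).
row 4, column 5 = 7 (hidden single in row 4).
row 6, column 2 = 1 (hidden single in row 6).
row 6, column 3 = 7 (hidden single in row 6).
row 7, column 8 = 8 (hidden single in row 7).
row 5, column 6 = 8 (hidden single in row 5).
row 6, column 9 = 8 (hidden single in row 6).
row 7, column 6 = 2 (hidden single in row 7).
row 8, column 4 = 6 (sole candidate).
row 8, column 9 = 2 (sole candidate).
row 4, column 9 = 6 (sole candidate).
row 6, column 4 = 2: row 6 has {1,4,7,8}; col 4 has {1,3,4,5,6,7,8,9}; box has {1,4,7,8} → only 2 remains.

2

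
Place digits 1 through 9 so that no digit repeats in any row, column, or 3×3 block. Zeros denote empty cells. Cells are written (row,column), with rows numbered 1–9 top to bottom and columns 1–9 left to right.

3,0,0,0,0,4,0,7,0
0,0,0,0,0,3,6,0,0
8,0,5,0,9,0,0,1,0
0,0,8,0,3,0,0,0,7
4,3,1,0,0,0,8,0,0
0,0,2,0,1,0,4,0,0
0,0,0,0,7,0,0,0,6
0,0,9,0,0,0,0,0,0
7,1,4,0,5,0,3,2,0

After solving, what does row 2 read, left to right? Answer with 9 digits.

197523684

(1,3) = 6: row 1 has {3,4,7}; col 3 has {1,2,4,5,8,9}; box has {3,5,8} → only 6 remains.
(2,3) = 7: row 2 has {3,6}; col 3 has {1,2,4,5,6,8,9}; box has {3,5,6,8} → only 7 remains.
(3,7) = 2: row 3 has {1,5,8,9}; col 7 has {3,4,6,8}; box has {1,6,7} → only 2 remains.
(7,3) = 3: row 7 has {6,7}; col 3 has {1,2,4,5,6,7,8,9}; box has {1,4,7,9} → only 3 remains.
(3,2) = 4: row 3 has {1,2,5,8,9}; col 2 has {1,3}; box has {3,5,6,7,8} → only 4 remains.
(3,9) = 3: row 3 has {1,2,4,5,8,9}; col 9 has {6,7}; box has {1,2,6,7} → only 3 remains.
(1,4) = 1: in row 1, 1 can only go here (every other open cell in that row sees a 1).
(2,1) = 1: in row 2, 1 can only go here (every other open cell in that row sees a 1).
(4,7) = 1: in row 4, 1 can only go here (every other open cell in that row sees a 1).
(4,4) = 4: in row 4, 4 can only go here (every other open cell in that row sees a 4).
(4,6) = 2: in row 4, 2 can only go here (every other open cell in that row sees a 2).
(5,5) = 6: row 5 has {1,3,4,8}; col 5 has {1,3,5,7,9}; box has {1,2,3,4} → only 6 remains.
(5,9) = 2: in row 5, 2 can only go here (every other open cell in that row sees a 2).
(6,8) = 3: in row 6, 3 can only go here (every other open cell in that row sees a 3).
(7,6) = 1: in row 7, 1 can only go here (every other open cell in that row sees a 1).
(7,8) = 4: in row 7, 4 can only go here (every other open cell in that row sees a 4).
(2,9) = 4: in row 2, 4 can only go here (every other open cell in that row sees a 4).
(8,9) = 1: in row 8, 1 can only go here (every other open cell in that row sees a 1).
(8,4) = 3: in row 8, 3 can only go here (every other open cell in that row sees a 3).
(8,5) = 4: in row 8, 4 can only go here (every other open cell in that row sees a 4).
(8,7) = 7: in row 8, 7 can only go here (every other open cell in that row sees a 7).
(6,2) = 7: in column 2, 7 can only go here (every other open cell in that column sees a 7).
(6,1) = 6: in row 6, 6 can only go here (every other open cell in that row sees a 6).
(4,8) = 6: in row 4, 6 can only go here (every other open cell in that row sees a 6).
(4,1) = 9: in column 1, 9 can only go here (every other open cell in that column sees a 9).
(4,2) = 5: row 4 has {1,2,3,4,6,7,8,9}; col 2 has {1,3,4,7}; box has {1,2,3,4,6,7,8,9} → only 5 remains.
(8,2) = 6: in column 2, 6 can only go here (every other open cell in that column sees a 6).
(8,6) = 8: row 8 has {1,3,4,6,7,9}; col 6 has {1,2,3,4}; box has {1,3,4,5,7} → only 8 remains.
(8,8) = 5: row 8 has {1,3,4,6,7,8,9}; col 8 has {1,2,3,4,6,7}; box has {1,2,3,4,6,7} → only 5 remains.
(5,8) = 9: row 5 has {1,2,3,4,6,8}; col 8 has {1,2,3,4,5,6,7}; box has {1,2,3,4,6,7,8} → only 9 remains.
(6,9) = 5: row 6 has {1,2,3,4,6,7}; col 9 has {1,2,3,4,6,7}; box has {1,2,3,4,6,7,8,9} → only 5 remains.
(7,7) = 9: row 7 has {1,3,4,6,7}; col 7 has {1,2,3,4,6,7,8}; box has {1,2,3,4,5,6,7} → only 9 remains.
(8,1) = 2: row 8 has {1,3,4,5,6,7,8,9}; col 1 has {1,3,4,6,7,8,9}; box has {1,3,4,6,7,9} → only 2 remains.
(9,9) = 8: row 9 has {1,2,3,4,5,7}; col 9 has {1,2,3,4,5,6,7}; box has {1,2,3,4,5,6,7,9} → only 8 remains.
(1,7) = 5: row 1 has {1,3,4,6,7}; col 7 has {1,2,3,4,6,7,8,9}; box has {1,2,3,4,6,7} → only 5 remains.
(1,9) = 9: row 1 has {1,3,4,5,6,7}; col 9 has {1,2,3,4,5,6,7,8}; box has {1,2,3,4,5,6,7} → only 9 remains.
(2,8) = 8: row 2 has {1,3,4,6,7}; col 8 has {1,2,3,4,5,6,7,9}; box has {1,2,3,4,5,6,7,9} → only 8 remains.
(6,6) = 9: row 6 has {1,2,3,4,5,6,7}; col 6 has {1,2,3,4,8}; box has {1,2,3,4,6} → only 9 remains.
(7,1) = 5: row 7 has {1,3,4,6,7,9}; col 1 has {1,2,3,4,6,7,8,9}; box has {1,2,3,4,6,7,9} → only 5 remains.
(7,2) = 8: row 7 has {1,3,4,5,6,7,9}; col 2 has {1,3,4,5,6,7}; box has {1,2,3,4,5,6,7,9} → only 8 remains.
(7,4) = 2: row 7 has {1,3,4,5,6,7,8,9}; col 4 has {1,3,4}; box has {1,3,4,5,7,8} → only 2 remains.
(9,6) = 6: row 9 has {1,2,3,4,5,7,8}; col 6 has {1,2,3,4,8,9}; box has {1,2,3,4,5,7,8} → only 6 remains.
(1,2) = 2: row 1 has {1,3,4,5,6,7,9}; col 2 has {1,3,4,5,6,7,8}; box has {1,3,4,5,6,7,8} → only 2 remains.
(1,5) = 8: row 1 has {1,2,3,4,5,6,7,9}; col 5 has {1,3,4,5,6,7,9}; box has {1,3,4,9} → only 8 remains.
(2,2) = 9: row 2 has {1,3,4,6,7,8}; col 2 has {1,2,3,4,5,6,7,8}; box has {1,2,3,4,5,6,7,8} → only 9 remains.
(2,4) = 5: row 2 has {1,3,4,6,7,8,9}; col 4 has {1,2,3,4}; box has {1,3,4,8,9} → only 5 remains.
(2,5) = 2: row 2 has {1,3,4,5,6,7,8,9}; col 5 has {1,3,4,5,6,7,8,9}; box has {1,3,4,5,8,9} → only 2 remains.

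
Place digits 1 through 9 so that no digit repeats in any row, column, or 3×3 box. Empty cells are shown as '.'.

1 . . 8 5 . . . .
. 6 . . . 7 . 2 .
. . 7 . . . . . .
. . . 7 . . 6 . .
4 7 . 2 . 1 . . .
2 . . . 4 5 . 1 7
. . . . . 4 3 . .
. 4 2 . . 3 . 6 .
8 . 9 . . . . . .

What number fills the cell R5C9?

R4C9 = 2 (hidden single in row 4).
R4C8 = 4 (hidden single in row 4).
R7C5 = 2 (hidden single in row 7).
R9C6 = 6 (sole candidate).
R1C9 = 6 (hidden single in row 1).
R9C7 = 2 (hidden single in row 9).
R9C2 = 3 (hidden single in row 9).
R9C9 = 4 (hidden single in row 9).
R7C1 = 6 (hidden single in column 1).
R7C8 = 7 (hidden single in row 7).
R9C8 = 5 (sole candidate).
R9C4 = 1 (sole candidate).
R9C5 = 7 (sole candidate).
R1C7 = 7 (hidden single in row 1).
R1C3 = 4 (hidden single in row 1).
R1C8 = 3 (hidden single in row 1).
R7C9 = 8 (hidden single in row 7).
R7C4 = 9 (hidden single in row 7).
R8C4 = 5 (sole candidate).
R8C5 = 8 (sole candidate).
R8C1 = 7 (sole candidate).
R4C6 = 8 (hidden single in column 6).
R5C9 = 3: in column 9, 3 can only go here (every other open cell in that column sees a 3).

3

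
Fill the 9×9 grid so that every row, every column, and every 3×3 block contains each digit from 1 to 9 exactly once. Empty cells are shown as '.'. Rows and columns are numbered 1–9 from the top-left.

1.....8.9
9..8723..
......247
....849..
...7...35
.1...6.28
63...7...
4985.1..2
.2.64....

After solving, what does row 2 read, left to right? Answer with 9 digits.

945872316

R5C6 = 9 (sole candidate).
R6C4 = 3 (sole candidate).
R6C5 = 5 (sole candidate).
R8C5 = 3 (sole candidate).
R9C6 = 8 (sole candidate).
R1C4 = 4 (sole candidate).
R1C5 = 6 (sole candidate).
R1C8 = 5 (sole candidate).
R6C1 = 7 (sole candidate).
R6C7 = 4 (sole candidate).
R9C1 = 5 (sole candidate).
R1C2 = 7 (sole candidate).
R1C6 = 3 (sole candidate).
R3C6 = 5 (sole candidate).
R6C3 = 9 (sole candidate).
R7C3 = 1 (sole candidate).
R7C7 = 5 (sole candidate).
R7C9 = 4 (sole candidate).
R9C3 = 7 (sole candidate).
R9C7 = 1 (sole candidate).
R9C8 = 9 (sole candidate).
R9C9 = 3 (sole candidate).
R1C3 = 2 (sole candidate).
R5C7 = 6 (sole candidate).
R7C8 = 8 (sole candidate).
R8C7 = 7 (sole candidate).
R8C8 = 6 (sole candidate).
R2C8 = 1: row 2 has {2,3,7,8,9}; col 8 has {2,3,4,5,6,8,9}; box has {2,3,4,5,7,8,9} → only 1 remains.
R2C9 = 6: row 2 has {1,2,3,7,8,9}; col 9 has {2,3,4,5,7,8,9}; box has {1,2,3,4,5,7,8,9} → only 6 remains.
R4C8 = 7 (sole candidate).
R4C9 = 1 (sole candidate).
R5C3 = 4 (sole candidate).
R2C3 = 5: row 2 has {1,2,3,6,7,8,9}; col 3 has {1,2,4,7,8,9}; box has {1,2,7,9} → only 5 remains.
R4C4 = 2 (sole candidate).
R5C2 = 8 (sole candidate).
R5C5 = 1 (sole candidate).
R7C4 = 9 (sole candidate).
R7C5 = 2 (sole candidate).
R2C2 = 4: row 2 has {1,2,3,5,6,7,8,9}; col 2 has {1,2,3,7,8,9}; box has {1,2,5,7,9} → only 4 remains.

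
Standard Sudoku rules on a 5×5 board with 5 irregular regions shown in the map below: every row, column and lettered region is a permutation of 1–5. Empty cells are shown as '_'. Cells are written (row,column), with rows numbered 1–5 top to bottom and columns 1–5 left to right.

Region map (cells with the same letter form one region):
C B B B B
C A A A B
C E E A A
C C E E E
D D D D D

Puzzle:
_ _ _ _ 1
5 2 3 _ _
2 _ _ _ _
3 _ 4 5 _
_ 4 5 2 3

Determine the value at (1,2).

5

(1,1) = 4 (sole candidate).
(1,3) = 2 (sole candidate).
(1,4) = 3 (sole candidate).
(2,5) = 4 (sole candidate).
(3,3) = 1 (sole candidate).
(3,4) = 4 (sole candidate).
(3,5) = 5 (sole candidate).
(4,2) = 1 (sole candidate).
(4,5) = 2 (sole candidate).
(5,1) = 1 (sole candidate).
(1,2) = 5: row 1 has {1,2,3,4}; col 2 has {1,2,4}; region has {1,2,3,4} → only 5 remains.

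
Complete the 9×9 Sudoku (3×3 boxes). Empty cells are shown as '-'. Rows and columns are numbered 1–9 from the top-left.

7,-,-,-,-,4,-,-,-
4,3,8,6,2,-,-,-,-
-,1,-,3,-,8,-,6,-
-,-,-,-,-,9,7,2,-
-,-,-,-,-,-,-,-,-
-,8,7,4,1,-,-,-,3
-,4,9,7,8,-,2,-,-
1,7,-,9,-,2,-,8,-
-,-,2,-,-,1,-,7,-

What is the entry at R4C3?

R3C3 = 5 (sole candidate).
R9C4 = 5 (sole candidate).
R1C3 = 6 (sole candidate).
R1C4 = 1 (sole candidate).
R4C4 = 8 (sole candidate).
R5C4 = 2 (sole candidate).
R8C3 = 3 (sole candidate).
R9C2 = 6 (sole candidate).
R4C2 = 5 (sole candidate).
R5C2 = 9 (sole candidate).
R7C1 = 5 (sole candidate).
R9C1 = 8 (sole candidate).
R1C2 = 2 (sole candidate).
R3C1 = 9 (sole candidate).
R3C5 = 7 (sole candidate).
R3C7 = 4 (sole candidate).
R3C9 = 2 (sole candidate).
R2C6 = 5 (sole candidate).
R6C6 = 6 (sole candidate).
R7C6 = 3 (sole candidate).
R7C8 = 1 (sole candidate).
R7C9 = 6 (sole candidate).
R8C7 = 5 (sole candidate).
R8C9 = 4 (sole candidate).
R9C5 = 4 (sole candidate).
R9C9 = 9 (sole candidate).
R1C5 = 9 (sole candidate).
R2C8 = 9 (sole candidate).
R4C5 = 3 (sole candidate).
R4C9 = 1 (sole candidate).
R5C5 = 5 (sole candidate).
R5C6 = 7 (sole candidate).
R5C8 = 4 (sole candidate).
R5C9 = 8 (sole candidate).
R6C1 = 2 (sole candidate).
R6C7 = 9 (sole candidate).
R6C8 = 5 (sole candidate).
R8C5 = 6 (sole candidate).
R9C7 = 3 (sole candidate).
R1C7 = 8 (sole candidate).
R1C8 = 3 (sole candidate).
R1C9 = 5 (sole candidate).
R2C7 = 1 (sole candidate).
R2C9 = 7 (sole candidate).
R4C1 = 6 (sole candidate).
R4C3 = 4: row 4 has {1,2,3,5,6,7,8,9}; col 3 has {2,3,5,6,7,8,9}; box has {2,5,6,7,8,9} → only 4 remains.

4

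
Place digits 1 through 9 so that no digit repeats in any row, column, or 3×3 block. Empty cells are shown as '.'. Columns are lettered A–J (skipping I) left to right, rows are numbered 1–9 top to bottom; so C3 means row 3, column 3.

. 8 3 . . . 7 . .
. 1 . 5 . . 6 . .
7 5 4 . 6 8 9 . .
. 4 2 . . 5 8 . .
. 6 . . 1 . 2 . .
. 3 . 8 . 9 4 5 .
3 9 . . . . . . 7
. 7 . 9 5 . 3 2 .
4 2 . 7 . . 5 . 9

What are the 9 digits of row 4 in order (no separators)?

942635871

C2 = 9: row 2 has {1,5,6}; col 3 has {2,3,4}; box has {1,3,4,5,7,8} → only 9 remains.
J5 = 3: row 5 has {1,2,6}; col 9 has {7,9}; box has {2,4,5,8} → only 3 remains.
A6 = 1: row 6 has {3,4,5,8,9}; col 1 has {3,4,7}; box has {2,3,4,6} → only 1 remains.
C6 = 7: row 6 has {1,3,4,5,8,9}; col 3 has {2,3,4,9}; box has {1,2,3,4,6} → only 7 remains.
E6 = 2: row 6 has {1,3,4,5,7,8,9}; col 5 has {1,5,6}; box has {1,5,8,9} → only 2 remains.
J6 = 6: row 6 has {1,2,3,4,5,7,8,9}; col 9 has {3,7,9}; box has {2,3,4,5,8} → only 6 remains.
G7 = 1: row 7 has {3,7,9}; col 7 has {2,3,4,5,6,7,8,9}; box has {2,3,5,7,9} → only 1 remains.
A2 = 2: row 2 has {1,5,6,9}; col 1 has {1,3,4,7}; box has {1,3,4,5,7,8,9} → only 2 remains.
A4 = 9: row 4 has {2,4,5,8}; col 1 has {1,2,3,4,7}; box has {1,2,3,4,6,7} → only 9 remains.
J4 = 1: row 4 has {2,4,5,8,9}; col 9 has {3,6,7,9}; box has {2,3,4,5,6,8} → only 1 remains.
D5 = 4: row 5 has {1,2,3,6}; col 4 has {5,7,8,9}; box has {1,2,5,8,9} → only 4 remains.
F5 = 7: row 5 has {1,2,3,4,6}; col 6 has {5,8,9}; box has {1,2,4,5,8,9} → only 7 remains.
H5 = 9: row 5 has {1,2,3,4,6,7}; col 8 has {2,5}; box has {1,2,3,4,5,6,8} → only 9 remains.
A1 = 6: row 1 has {3,7,8}; col 1 has {1,2,3,4,7,9}; box has {1,2,3,4,5,7,8,9} → only 6 remains.
J3 = 2: row 3 has {4,5,6,7,8,9}; col 9 has {1,3,6,7,9}; box has {6,7,9} → only 2 remains.
E4 = 3: row 4 has {1,2,4,5,8,9}; col 5 has {1,2,5,6}; box has {1,2,4,5,7,8,9} → only 3 remains.
H4 = 7: row 4 has {1,2,3,4,5,8,9}; col 8 has {2,5,9}; box has {1,2,3,4,5,6,8,9} → only 7 remains.
A8 = 8: row 8 has {2,3,5,7,9}; col 1 has {1,2,3,4,6,7,9}; box has {2,3,4,7,9} → only 8 remains.
J8 = 4: row 8 has {2,3,5,7,8,9}; col 9 has {1,2,3,6,7,9}; box has {1,2,3,5,7,9} → only 4 remains.
E9 = 8: row 9 has {2,4,5,7,9}; col 5 has {1,2,3,5,6}; box has {5,7,9} → only 8 remains.
H9 = 6: row 9 has {2,4,5,7,8,9}; col 8 has {2,5,7,9}; box has {1,2,3,4,5,7,9} → only 6 remains.
J1 = 5: row 1 has {3,6,7,8}; col 9 has {1,2,3,4,6,7,9}; box has {2,6,7,9} → only 5 remains.
J2 = 8: row 2 has {1,2,5,6,9}; col 9 has {1,2,3,4,5,6,7,9}; box has {2,5,6,7,9} → only 8 remains.
D4 = 6: row 4 has {1,2,3,4,5,7,8,9}; col 4 has {4,5,7,8,9}; box has {1,2,3,4,5,7,8,9} → only 6 remains.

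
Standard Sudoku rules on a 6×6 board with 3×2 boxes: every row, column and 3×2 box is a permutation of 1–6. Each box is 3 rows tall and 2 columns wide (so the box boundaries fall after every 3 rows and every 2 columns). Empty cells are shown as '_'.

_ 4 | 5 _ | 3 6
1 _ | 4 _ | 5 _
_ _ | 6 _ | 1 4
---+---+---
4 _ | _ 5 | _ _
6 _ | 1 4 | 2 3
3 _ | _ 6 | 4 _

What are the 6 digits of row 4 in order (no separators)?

423561

R1C1 = 2 (sole candidate).
R1C4 = 1 (sole candidate).
R2C6 = 2 (sole candidate).
R3C1 = 5 (sole candidate).
R3C2 = 3 (sole candidate).
R3C4 = 2 (sole candidate).
R4C5 = 6: row 4 has {4,5}; col 5 has {1,2,3,4,5}; box has {2,3,4} → only 6 remains.
R4C6 = 1: row 4 has {4,5,6}; col 6 has {2,3,4,6}; box has {2,3,4,6} → only 1 remains.
R5C2 = 5 (sole candidate).
R6C3 = 2 (sole candidate).
R6C6 = 5 (sole candidate).
R2C2 = 6 (sole candidate).
R2C4 = 3 (sole candidate).
R4C2 = 2: row 4 has {1,4,5,6}; col 2 has {3,4,5,6}; box has {3,4,5,6} → only 2 remains.
R4C3 = 3: row 4 has {1,2,4,5,6}; col 3 has {1,2,4,5,6}; box has {1,2,4,5,6} → only 3 remains.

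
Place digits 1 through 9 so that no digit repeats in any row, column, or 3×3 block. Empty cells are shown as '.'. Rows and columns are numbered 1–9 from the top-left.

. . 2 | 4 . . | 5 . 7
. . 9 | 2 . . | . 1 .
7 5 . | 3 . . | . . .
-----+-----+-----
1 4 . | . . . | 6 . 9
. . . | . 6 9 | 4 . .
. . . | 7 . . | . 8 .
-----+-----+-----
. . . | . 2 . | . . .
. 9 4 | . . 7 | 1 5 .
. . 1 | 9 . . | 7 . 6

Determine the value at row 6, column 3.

6

row 2, column 5 = 7 (hidden single in row 2).
row 2, column 6 = 5 (hidden single in row 2).
row 6, column 1 = 9 (hidden single in row 6).
row 2, column 1 = 4 (hidden single in column 1).
row 2, column 2 = 6 (hidden single in row 2).
row 3, column 3 = 8 (sole candidate).
row 1, column 1 = 3 (sole candidate).
row 1, column 2 = 1 (sole candidate).
row 6, column 3 = 6: in row 6, 6 can only go here (every other open cell in that row sees a 6).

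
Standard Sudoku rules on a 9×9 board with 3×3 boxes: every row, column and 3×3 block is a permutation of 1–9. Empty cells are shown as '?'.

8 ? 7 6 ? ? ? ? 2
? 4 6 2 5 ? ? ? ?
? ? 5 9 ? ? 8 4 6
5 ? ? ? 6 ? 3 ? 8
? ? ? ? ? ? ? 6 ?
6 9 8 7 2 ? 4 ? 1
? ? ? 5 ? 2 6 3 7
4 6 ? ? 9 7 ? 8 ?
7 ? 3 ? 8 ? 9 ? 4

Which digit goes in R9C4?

1

R6C8 = 5: row 6 has {1,2,4,6,7,8,9}; col 8 has {3,4,6,8}; box has {1,3,4,6,8} → only 5 remains.
R8C9 = 5: row 8 has {4,6,7,8,9}; col 9 has {1,2,4,6,7,8}; box has {3,4,6,7,8,9} → only 5 remains.
R9C4 = 1: row 9 has {3,4,7,8,9}; col 4 has {2,5,6,7,9}; box has {2,5,7,8,9} → only 1 remains.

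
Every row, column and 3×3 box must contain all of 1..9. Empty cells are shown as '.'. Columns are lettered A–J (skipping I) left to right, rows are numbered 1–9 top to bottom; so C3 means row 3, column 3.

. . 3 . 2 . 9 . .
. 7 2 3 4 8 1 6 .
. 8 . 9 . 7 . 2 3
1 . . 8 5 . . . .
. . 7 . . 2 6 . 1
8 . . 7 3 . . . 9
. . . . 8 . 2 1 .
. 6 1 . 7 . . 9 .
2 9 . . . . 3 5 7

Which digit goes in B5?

5

J2 = 5 (sole candidate).
G3 = 4 (sole candidate).
G4 = 7 (sole candidate).
D5 = 4 (sole candidate).
E5 = 9 (sole candidate).
G6 = 5 (sole candidate).
H6 = 4 (sole candidate).
G8 = 8 (sole candidate).
J8 = 4 (sole candidate).
J1 = 8 (sole candidate).
A2 = 9 (sole candidate).
F4 = 6 (sole candidate).
H4 = 3 (sole candidate).
J4 = 2 (sole candidate).
H5 = 8 (sole candidate).
B6 = 2 (sole candidate).
C6 = 6 (sole candidate).
F6 = 1 (sole candidate).
J7 = 6 (sole candidate).
F9 = 4 (sole candidate).
F1 = 5 (sole candidate).
H1 = 7 (sole candidate).
C3 = 5 (sole candidate).
B4 = 4 (sole candidate).
C4 = 9 (sole candidate).
C7 = 4 (sole candidate).
D7 = 5 (sole candidate).
D8 = 2 (sole candidate).
F8 = 3 (sole candidate).
C9 = 8 (sole candidate).
B1 = 1 (sole candidate).
D1 = 6 (sole candidate).
A3 = 6 (sole candidate).
E3 = 1 (sole candidate).
B7 = 3 (sole candidate).
F7 = 9 (sole candidate).
A8 = 5 (sole candidate).
D9 = 1 (sole candidate).
E9 = 6 (sole candidate).
A1 = 4 (sole candidate).
A5 = 3 (sole candidate).
B5 = 5: row 5 has {1,2,3,4,6,7,8,9}; col 2 has {1,2,3,4,6,7,8,9}; box has {1,2,3,4,6,7,8,9} → only 5 remains.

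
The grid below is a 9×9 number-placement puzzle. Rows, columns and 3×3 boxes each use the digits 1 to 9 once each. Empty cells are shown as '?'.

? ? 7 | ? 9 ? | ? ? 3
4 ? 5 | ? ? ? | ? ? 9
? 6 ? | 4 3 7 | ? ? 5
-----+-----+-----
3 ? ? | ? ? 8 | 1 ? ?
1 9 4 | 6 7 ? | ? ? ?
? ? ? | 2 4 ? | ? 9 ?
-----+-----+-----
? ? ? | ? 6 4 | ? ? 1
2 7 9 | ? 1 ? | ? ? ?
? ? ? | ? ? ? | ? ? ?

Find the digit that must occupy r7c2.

r1c1 = 8: row 1 has {3,7,9}; col 1 has {1,2,3,4}; box has {4,5,6,7} → only 8 remains.
r3c1 = 9: row 3 has {3,4,5,6,7}; col 1 has {1,2,3,4,8}; box has {4,5,6,7,8} → only 9 remains.
r4c5 = 5: row 4 has {1,3,8}; col 5 has {1,3,4,6,7,9}; box has {2,4,6,7,8} → only 5 remains.
r5c6 = 3: row 5 has {1,4,6,7,9}; col 6 has {4,7,8}; box has {2,4,5,6,7,8} → only 3 remains.
r6c6 = 1: row 6 has {2,4,9}; col 6 has {3,4,7,8}; box has {2,3,4,5,6,7,8} → only 1 remains.
r7c1 = 5: row 7 has {1,4,6}; col 1 has {1,2,3,4,8,9}; box has {2,7,9} → only 5 remains.
r8c6 = 5: row 8 has {1,2,7,9}; col 6 has {1,3,4,7,8}; box has {1,4,6} → only 5 remains.
r9c1 = 6: row 9 has {}; col 1 has {1,2,3,4,5,8,9}; box has {2,5,7,9} → only 6 remains.
r4c2 = 2: row 4 has {1,3,5,8}; col 2 has {6,7,9}; box has {1,3,4,9} → only 2 remains.
r4c3 = 6: row 4 has {1,2,3,5,8}; col 3 has {4,5,7,9}; box has {1,2,3,4,9} → only 6 remains.
r4c4 = 9: row 4 has {1,2,3,5,6,8}; col 4 has {2,4,6}; box has {1,2,3,4,5,6,7,8} → only 9 remains.
r6c1 = 7: row 6 has {1,2,4,9}; col 1 has {1,2,3,4,5,6,8,9}; box has {1,2,3,4,6,9} → only 7 remains.
r6c3 = 8: row 6 has {1,2,4,7,9}; col 3 has {4,5,6,7,9}; box has {1,2,3,4,6,7,9} → only 8 remains.
r6c9 = 6: row 6 has {1,2,4,7,8,9}; col 9 has {1,3,5,9}; box has {1,9} → only 6 remains.
r7c3 = 3: row 7 has {1,4,5,6}; col 3 has {4,5,6,7,8,9}; box has {2,5,6,7,9} → only 3 remains.
r9c3 = 1: row 9 has {6}; col 3 has {3,4,5,6,7,8,9}; box has {2,3,5,6,7,9} → only 1 remains.
r1c2 = 1: row 1 has {3,7,8,9}; col 2 has {2,6,7,9}; box has {4,5,6,7,8,9} → only 1 remains.
r1c4 = 5: row 1 has {1,3,7,8,9}; col 4 has {2,4,6,9}; box has {3,4,7,9} → only 5 remains.
r2c2 = 3: row 2 has {4,5,9}; col 2 has {1,2,6,7,9}; box has {1,4,5,6,7,8,9} → only 3 remains.
r3c3 = 2: row 3 has {3,4,5,6,7,9}; col 3 has {1,3,4,5,6,7,8,9}; box has {1,3,4,5,6,7,8,9} → only 2 remains.
r3c7 = 8: row 3 has {2,3,4,5,6,7,9}; col 7 has {1}; box has {3,5,9} → only 8 remains.
r3c8 = 1: row 3 has {2,3,4,5,6,7,8,9}; col 8 has {9}; box has {3,5,8,9} → only 1 remains.
r6c2 = 5: row 6 has {1,2,4,6,7,8,9}; col 2 has {1,2,3,6,7,9}; box has {1,2,3,4,6,7,8,9} → only 5 remains.
r6c7 = 3: row 6 has {1,2,4,5,6,7,8,9}; col 7 has {1,8}; box has {1,6,9} → only 3 remains.
r7c2 = 8: row 7 has {1,3,4,5,6}; col 2 has {1,2,3,5,6,7,9}; box has {1,2,3,5,6,7,9} → only 8 remains.

8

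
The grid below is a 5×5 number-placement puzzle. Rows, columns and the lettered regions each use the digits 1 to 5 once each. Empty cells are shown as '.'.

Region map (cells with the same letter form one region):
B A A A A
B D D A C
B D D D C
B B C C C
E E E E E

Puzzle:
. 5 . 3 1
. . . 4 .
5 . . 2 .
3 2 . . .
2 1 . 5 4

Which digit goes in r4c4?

1

r1c1 = 4 (sole candidate).
r1c3 = 2 (sole candidate).
r2c1 = 1 (sole candidate).
r2c2 = 3 (sole candidate).
r2c3 = 5 (sole candidate).
r2c5 = 2 (sole candidate).
r3c2 = 4 (sole candidate).
r3c3 = 1 (sole candidate).
r3c5 = 3 (sole candidate).
r4c3 = 4 (sole candidate).
r4c4 = 1: row 4 has {2,3,4}; col 4 has {2,3,4,5}; region has {2,3,4} → only 1 remains.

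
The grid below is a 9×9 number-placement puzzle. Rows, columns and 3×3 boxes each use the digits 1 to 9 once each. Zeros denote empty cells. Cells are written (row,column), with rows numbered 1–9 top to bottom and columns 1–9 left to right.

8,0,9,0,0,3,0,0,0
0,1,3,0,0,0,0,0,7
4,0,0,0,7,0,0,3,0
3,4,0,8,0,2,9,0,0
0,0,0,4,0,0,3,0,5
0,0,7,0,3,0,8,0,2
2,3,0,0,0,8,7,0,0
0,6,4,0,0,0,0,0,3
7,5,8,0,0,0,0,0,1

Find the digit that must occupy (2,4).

(3,2) = 2 (sole candidate).
(4,9) = 6 (sole candidate).
(6,2) = 9 (sole candidate).
(7,3) = 1 (sole candidate).
(8,1) = 9 (sole candidate).
(1,2) = 7 (sole candidate).
(1,9) = 4 (sole candidate).
(4,3) = 5 (sole candidate).
(4,5) = 1 (sole candidate).
(4,8) = 7 (sole candidate).
(5,2) = 8 (sole candidate).
(5,8) = 1 (sole candidate).
(6,8) = 4 (sole candidate).
(7,9) = 9 (sole candidate).
(3,3) = 6 (sole candidate).
(3,9) = 8 (sole candidate).
(5,1) = 6 (sole candidate).
(5,3) = 2 (sole candidate).
(5,5) = 9 (sole candidate).
(5,6) = 7 (sole candidate).
(6,1) = 1 (sole candidate).
(2,1) = 5 (sole candidate).
(2,5) = 8 (hidden single in row 2).
(2,6) = 4 (hidden single in row 2).
(7,5) = 4 (hidden single in row 7).
(8,4) = 7 (hidden single in row 8).
(8,8) = 8 (hidden single in row 8).
(8,6) = 1 (hidden single in row 8).
(9,4) = 3 (hidden single in row 9).
(9,7) = 4 (hidden single in row 9).
(9,6) = 9 (hidden single in row 9).
(3,6) = 5 (sole candidate).
(3,7) = 1 (sole candidate).
(6,6) = 6 (sole candidate).
(3,4) = 9 (sole candidate).
(6,4) = 5 (sole candidate).
(7,4) = 6 (sole candidate).
(7,8) = 5 (sole candidate).
(8,7) = 2 (sole candidate).
(9,5) = 2 (sole candidate).
(9,8) = 6 (sole candidate).
(1,5) = 6 (sole candidate).
(1,7) = 5 (sole candidate).
(1,8) = 2 (sole candidate).
(2,4) = 2: row 2 has {1,3,4,5,7,8}; col 4 has {3,4,5,6,7,8,9}; box has {3,4,5,6,7,8,9} → only 2 remains.

2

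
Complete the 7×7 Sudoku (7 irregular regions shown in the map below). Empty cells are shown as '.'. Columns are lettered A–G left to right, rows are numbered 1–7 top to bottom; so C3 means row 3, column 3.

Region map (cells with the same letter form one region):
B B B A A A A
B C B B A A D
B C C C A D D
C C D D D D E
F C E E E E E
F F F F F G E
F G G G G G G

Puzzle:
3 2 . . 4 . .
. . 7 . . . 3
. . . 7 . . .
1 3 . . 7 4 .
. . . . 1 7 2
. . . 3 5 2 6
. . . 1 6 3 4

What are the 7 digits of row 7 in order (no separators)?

E2 = 2 (sole candidate).
E3 = 3 (sole candidate).
G4 = 5 (sole candidate).
D5 = 4 (sole candidate).
C7 = 5: row 7 has {1,3,4,6}; col 3 has {7}; region has {1,2,3,4,6} → only 5 remains.
G3 = 1 (sole candidate).
A5 = 6 (sole candidate).
B5 = 5 (sole candidate).
C5 = 3 (sole candidate).
B7 = 7: row 7 has {1,3,4,5,6}; col 2 has {2,3,5}; region has {1,2,3,4,5,6} → only 7 remains.
G1 = 7 (sole candidate).
A7 = 2: row 7 has {1,3,4,5,6,7}; col 1 has {1,3,6}; region has {3,5,6} → only 2 remains.

2751634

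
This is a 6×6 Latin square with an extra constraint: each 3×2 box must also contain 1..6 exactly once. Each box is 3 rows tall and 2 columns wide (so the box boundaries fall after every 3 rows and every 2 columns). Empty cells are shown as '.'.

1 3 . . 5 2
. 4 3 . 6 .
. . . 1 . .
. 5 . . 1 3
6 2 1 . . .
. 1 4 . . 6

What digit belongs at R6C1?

R1C3 = 6 (sole candidate).
R1C4 = 4 (sole candidate).
R2C6 = 1 (sole candidate).
R3C2 = 6 (sole candidate).
R3C6 = 4 (sole candidate).
R4C1 = 4 (sole candidate).
R4C3 = 2 (sole candidate).
R4C4 = 6 (sole candidate).
R5C5 = 4 (sole candidate).
R5C6 = 5 (sole candidate).
R6C1 = 3: row 6 has {1,4,6}; col 1 has {1,4,6}; box has {1,2,4,5,6} → only 3 remains.

3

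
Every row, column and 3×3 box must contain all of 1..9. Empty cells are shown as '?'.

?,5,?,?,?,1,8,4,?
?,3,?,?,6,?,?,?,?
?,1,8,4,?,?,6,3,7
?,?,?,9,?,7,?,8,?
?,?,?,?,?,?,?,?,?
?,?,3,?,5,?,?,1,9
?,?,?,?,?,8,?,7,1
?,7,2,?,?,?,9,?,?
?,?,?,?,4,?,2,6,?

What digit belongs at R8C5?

R1C9 = 2: row 1 has {1,4,5,8}; col 9 has {1,7,9}; box has {3,4,6,7,8} → only 2 remains.
R2C9 = 5: row 2 has {3,6}; col 9 has {1,2,7,9}; box has {2,3,4,6,7,8} → only 5 remains.
R8C8 = 5: row 8 has {2,7,9}; col 8 has {1,3,4,6,7,8}; box has {1,2,6,7,9} → only 5 remains.
R2C7 = 1: row 2 has {3,5,6}; col 7 has {2,6,8,9}; box has {2,3,4,5,6,7,8} → only 1 remains.
R2C8 = 9: row 2 has {1,3,5,6}; col 8 has {1,3,4,5,6,7,8}; box has {1,2,3,4,5,6,7,8} → only 9 remains.
R5C8 = 2: row 5 has {}; col 8 has {1,3,4,5,6,7,8,9}; box has {1,8,9} → only 2 remains.
R2C6 = 2: row 2 has {1,3,5,6,9}; col 6 has {1,7,8}; box has {1,4,6} → only 2 remains.
R3C5 = 9: row 3 has {1,3,4,6,7,8}; col 5 has {4,5,6}; box has {1,2,4,6} → only 9 remains.
R3C6 = 5: row 3 has {1,3,4,6,7,8,9}; col 6 has {1,2,7,8}; box has {1,2,4,6,9} → only 5 remains.
R3C1 = 2: row 3 has {1,3,4,5,6,7,8,9}; col 1 has {}; box has {1,3,5,8} → only 2 remains.
R2C4 = 8: in row 2, 8 can only go here (every other open cell in that row sees an 8).
R9C4 = 7: in row 9, 7 can only go here (every other open cell in that row sees a 7).
R1C4 = 3: row 1 has {1,2,4,5,8}; col 4 has {4,7,8,9}; box has {1,2,4,5,6,8,9} → only 3 remains.
R1C5 = 7: row 1 has {1,2,3,4,5,8}; col 5 has {4,5,6,9}; box has {1,2,3,4,5,6,8,9} → only 7 remains.
R7C4 = 5: in column 4, 5 can only go here (every other open cell in that column sees a 5).
R7C5 = 2: in row 7, 2 can only go here (every other open cell in that row sees a 2).
R4C2 = 2: in row 4, 2 can only go here (every other open cell in that row sees a 2).
R6C4 = 2: in row 6, 2 can only go here (every other open cell in that row sees a 2).
R5C5 = 8: in column 5, 8 can only go here (every other open cell in that column sees an 8).
R9C6 = 9: in column 6, 9 can only go here (every other open cell in that column sees a 9).
R9C2 = 8: row 9 has {2,4,6,7,9}; col 2 has {1,2,3,5,7}; box has {2,7} → only 8 remains.
R9C9 = 3: row 9 has {2,4,6,7,8,9}; col 9 has {1,2,5,7,9}; box has {1,2,5,6,7,9} → only 3 remains.
R7C7 = 4: row 7 has {1,2,5,7,8}; col 7 has {1,2,6,8,9}; box has {1,2,3,5,6,7,9} → only 4 remains.
R8C9 = 8: row 8 has {2,5,7,9}; col 9 has {1,2,3,5,7,9}; box has {1,2,3,4,5,6,7,9} → only 8 remains.
R6C7 = 7: row 6 has {1,2,3,5,9}; col 7 has {1,2,4,6,8,9}; box has {1,2,8,9} → only 7 remains.
R6C1 = 8: in row 6, 8 can only go here (every other open cell in that row sees an 8).
R7C1 = 3: in row 7, 3 can only go here (every other open cell in that row sees a 3).
R8C1 = 4: in row 8, 4 can only go here (every other open cell in that row sees a 4).
R2C1 = 7: row 2 has {1,2,3,5,6,8,9}; col 1 has {2,3,4,8}; box has {1,2,3,5,8} → only 7 remains.
R2C3 = 4: row 2 has {1,2,3,5,6,7,8,9}; col 3 has {2,3,8}; box has {1,2,3,5,7,8} → only 4 remains.
R4C9 = 4: in row 4, 4 can only go here (every other open cell in that row sees a 4).
R5C9 = 6: row 5 has {2,8}; col 9 has {1,2,3,4,5,7,8,9}; box has {1,2,4,7,8,9} → only 6 remains.
R5C4 = 1: row 5 has {2,6,8}; col 4 has {2,3,4,5,7,8,9}; box has {2,5,7,8,9} → only 1 remains.
R8C4 = 6: row 8 has {2,4,5,7,8,9}; col 4 has {1,2,3,4,5,7,8,9}; box has {2,4,5,7,8,9} → only 6 remains.
R8C6 = 3: row 8 has {2,4,5,6,7,8,9}; col 6 has {1,2,5,7,8,9}; box has {2,4,5,6,7,8,9} → only 3 remains.
R4C5 = 3: row 4 has {2,4,7,8,9}; col 5 has {2,4,5,6,7,8,9}; box has {1,2,5,7,8,9} → only 3 remains.
R4C7 = 5: row 4 has {2,3,4,7,8,9}; col 7 has {1,2,4,6,7,8,9}; box has {1,2,4,6,7,8,9} → only 5 remains.
R5C6 = 4: row 5 has {1,2,6,8}; col 6 has {1,2,3,5,7,8,9}; box has {1,2,3,5,7,8,9} → only 4 remains.
R5C7 = 3: row 5 has {1,2,4,6,8}; col 7 has {1,2,4,5,6,7,8,9}; box has {1,2,4,5,6,7,8,9} → only 3 remains.
R6C6 = 6: row 6 has {1,2,3,5,7,8,9}; col 6 has {1,2,3,4,5,7,8,9}; box has {1,2,3,4,5,7,8,9} → only 6 remains.
R8C5 = 1: row 8 has {2,3,4,5,6,7,8,9}; col 5 has {2,3,4,5,6,7,8,9}; box has {2,3,4,5,6,7,8,9} → only 1 remains.

1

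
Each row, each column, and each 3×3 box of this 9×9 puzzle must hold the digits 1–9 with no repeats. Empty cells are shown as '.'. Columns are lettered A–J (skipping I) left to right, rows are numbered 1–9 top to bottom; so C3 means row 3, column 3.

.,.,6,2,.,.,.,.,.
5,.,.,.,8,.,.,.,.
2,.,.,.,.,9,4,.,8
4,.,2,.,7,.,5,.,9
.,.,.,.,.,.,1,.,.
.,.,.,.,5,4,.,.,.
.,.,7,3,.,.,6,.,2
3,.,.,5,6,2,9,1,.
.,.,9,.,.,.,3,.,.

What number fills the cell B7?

5

G1 = 7: row 1 has {2,6}; col 7 has {1,3,4,5,6,9}; box has {4,8} → only 7 remains.
G2 = 2: row 2 has {5,8}; col 7 has {1,3,4,5,6,7,9}; box has {4,7,8} → only 2 remains.
G6 = 8: row 6 has {4,5}; col 7 has {1,2,3,4,5,6,7,9}; box has {1,5,9} → only 8 remains.
H3 = 5: in row 3, 5 can only go here (every other open cell in that row sees a 5).
F1 = 5: in row 1, 5 can only go here (every other open cell in that row sees a 5).
D3 = 6: in row 3, 6 can only go here (every other open cell in that row sees a 6).
B3 = 7: in row 3, 7 can only go here (every other open cell in that row sees a 7).
H6 = 2: in row 6, 2 can only go here (every other open cell in that row sees a 2).
E5 = 2: in row 5, 2 can only go here (every other open cell in that row sees a 2).
B7 = 5: in row 7, 5 can only go here (every other open cell in that row sees a 5).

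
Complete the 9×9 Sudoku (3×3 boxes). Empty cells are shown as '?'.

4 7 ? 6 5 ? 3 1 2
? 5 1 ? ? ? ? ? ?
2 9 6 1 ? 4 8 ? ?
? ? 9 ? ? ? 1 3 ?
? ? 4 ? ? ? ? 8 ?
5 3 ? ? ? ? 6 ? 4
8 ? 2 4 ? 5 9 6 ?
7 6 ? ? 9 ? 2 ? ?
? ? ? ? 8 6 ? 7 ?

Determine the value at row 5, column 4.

5

row 1, column 3 = 8: row 1 has {1,2,3,4,5,6,7}; col 3 has {1,2,4,6,9}; box has {1,2,4,5,6,7,9} → only 8 remains.
row 1, column 6 = 9: row 1 has {1,2,3,4,5,6,7,8}; col 6 has {4,5,6}; box has {1,4,5,6} → only 9 remains.
row 2, column 1 = 3: row 2 has {1,5}; col 1 has {2,4,5,7,8}; box has {1,2,4,5,6,7,8,9} → only 3 remains.
row 3, column 8 = 5: row 3 has {1,2,4,6,8,9}; col 8 has {1,3,6,7,8}; box has {1,2,3,8} → only 5 remains.
row 3, column 9 = 7: row 3 has {1,2,4,5,6,8,9}; col 9 has {2,4}; box has {1,2,3,5,8} → only 7 remains.
row 4, column 1 = 6: row 4 has {1,3,9}; col 1 has {2,3,4,5,7,8}; box has {3,4,5,9} → only 6 remains.
row 4, column 9 = 5: row 4 has {1,3,6,9}; col 9 has {2,4,7}; box has {1,3,4,6,8} → only 5 remains.
row 5, column 1 = 1: row 5 has {4,8}; col 1 has {2,3,4,5,6,7,8}; box has {3,4,5,6,9} → only 1 remains.
row 5, column 2 = 2: row 5 has {1,4,8}; col 2 has {3,5,6,7,9}; box has {1,3,4,5,6,9} → only 2 remains.
row 5, column 7 = 7: row 5 has {1,2,4,8}; col 7 has {1,2,3,6,8,9}; box has {1,3,4,5,6,8} → only 7 remains.
row 5, column 9 = 9: row 5 has {1,2,4,7,8}; col 9 has {2,4,5,7}; box has {1,3,4,5,6,7,8} → only 9 remains.
row 6, column 3 = 7: row 6 has {3,4,5,6}; col 3 has {1,2,4,6,8,9}; box has {1,2,3,4,5,6,9} → only 7 remains.
row 6, column 8 = 2: row 6 has {3,4,5,6,7}; col 8 has {1,3,5,6,7,8}; box has {1,3,4,5,6,7,8,9} → only 2 remains.
row 7, column 2 = 1: row 7 has {2,4,5,6,8,9}; col 2 has {2,3,5,6,7,9}; box has {2,6,7,8} → only 1 remains.
row 7, column 9 = 3: row 7 has {1,2,4,5,6,8,9}; col 9 has {2,4,5,7,9}; box has {2,6,7,9} → only 3 remains.
row 8, column 4 = 3: row 8 has {2,6,7,9}; col 4 has {1,4,6}; box has {4,5,6,8,9} → only 3 remains.
row 8, column 6 = 1: row 8 has {2,3,6,7,9}; col 6 has {4,5,6,9}; box has {3,4,5,6,8,9} → only 1 remains.
row 8, column 8 = 4: row 8 has {1,2,3,6,7,9}; col 8 has {1,2,3,5,6,7,8}; box has {2,3,6,7,9} → only 4 remains.
row 8, column 9 = 8: row 8 has {1,2,3,4,6,7,9}; col 9 has {2,3,4,5,7,9}; box has {2,3,4,6,7,9} → only 8 remains.
row 9, column 1 = 9: row 9 has {6,7,8}; col 1 has {1,2,3,4,5,6,7,8}; box has {1,2,6,7,8} → only 9 remains.
row 9, column 2 = 4: row 9 has {6,7,8,9}; col 2 has {1,2,3,5,6,7,9}; box has {1,2,6,7,8,9} → only 4 remains.
row 9, column 4 = 2: row 9 has {4,6,7,8,9}; col 4 has {1,3,4,6}; box has {1,3,4,5,6,8,9} → only 2 remains.
row 9, column 7 = 5: row 9 has {2,4,6,7,8,9}; col 7 has {1,2,3,6,7,8,9}; box has {2,3,4,6,7,8,9} → only 5 remains.
row 9, column 9 = 1: row 9 has {2,4,5,6,7,8,9}; col 9 has {2,3,4,5,7,8,9}; box has {2,3,4,5,6,7,8,9} → only 1 remains.
row 2, column 7 = 4: row 2 has {1,3,5}; col 7 has {1,2,3,5,6,7,8,9}; box has {1,2,3,5,7,8} → only 4 remains.
row 2, column 8 = 9: row 2 has {1,3,4,5}; col 8 has {1,2,3,4,5,6,7,8}; box has {1,2,3,4,5,7,8} → only 9 remains.
row 2, column 9 = 6: row 2 has {1,3,4,5,9}; col 9 has {1,2,3,4,5,7,8,9}; box has {1,2,3,4,5,7,8,9} → only 6 remains.
row 3, column 5 = 3: row 3 has {1,2,4,5,6,7,8,9}; col 5 has {5,8,9}; box has {1,4,5,6,9} → only 3 remains.
row 4, column 2 = 8: row 4 has {1,3,5,6,9}; col 2 has {1,2,3,4,5,6,7,9}; box has {1,2,3,4,5,6,7,9} → only 8 remains.
row 4, column 4 = 7: row 4 has {1,3,5,6,8,9}; col 4 has {1,2,3,4,6}; box has {} → only 7 remains.
row 4, column 6 = 2: row 4 has {1,3,5,6,7,8,9}; col 6 has {1,4,5,6,9}; box has {7} → only 2 remains.
row 5, column 4 = 5: row 5 has {1,2,4,7,8,9}; col 4 has {1,2,3,4,6,7}; box has {2,7} → only 5 remains.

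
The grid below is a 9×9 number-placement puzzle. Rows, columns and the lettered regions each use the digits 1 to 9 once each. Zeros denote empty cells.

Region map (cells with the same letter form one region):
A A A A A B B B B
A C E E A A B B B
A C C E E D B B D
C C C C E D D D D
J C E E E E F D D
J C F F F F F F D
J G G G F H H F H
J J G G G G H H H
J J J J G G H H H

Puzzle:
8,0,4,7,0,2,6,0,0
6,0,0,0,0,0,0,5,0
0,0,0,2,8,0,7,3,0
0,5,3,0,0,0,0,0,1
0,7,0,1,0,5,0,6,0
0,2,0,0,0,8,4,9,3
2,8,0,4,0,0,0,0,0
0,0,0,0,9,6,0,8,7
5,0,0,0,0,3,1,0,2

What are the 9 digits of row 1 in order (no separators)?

834752619

r1c8 = 1: row 1 has {2,4,6,7,8}; col 8 has {3,5,6,8,9}; region has {2,3,5,6,7} → only 1 remains.
r1c9 = 9: row 1 has {1,2,4,6,7,8}; col 9 has {1,2,3,7}; region has {1,2,3,5,6,7} → only 9 remains.
r2c7 = 8: row 2 has {5,6}; col 7 has {1,4,6,7}; region has {1,2,3,5,6,7,9} → only 8 remains.
r2c9 = 4: row 2 has {5,6,8}; col 9 has {1,2,3,7,9}; region has {1,2,3,5,6,7,8,9} → only 4 remains.
r3c9 = 5: row 3 has {2,3,7,8}; col 9 has {1,2,3,4,7,9}; region has {1,3,6} → only 5 remains.
r5c3 = 9: row 5 has {1,5,6,7}; col 3 has {3,4}; region has {1,2,5,8} → only 9 remains.
r5c9 = 8: row 5 has {1,5,6,7,9}; col 9 has {1,2,3,4,5,7,9}; region has {1,3,5,6} → only 8 remains.
r7c6 = 9: row 7 has {2,4,8}; col 6 has {2,3,5,6,8}; region has {1,2,7,8} → only 9 remains.
r7c8 = 7: row 7 has {2,4,8,9}; col 8 has {1,3,5,6,8,9}; region has {4,8,9} → only 7 remains.
r7c9 = 6: row 7 has {2,4,7,8,9}; col 9 has {1,2,3,4,5,7,8,9}; region has {1,2,7,8,9} → only 6 remains.
r8c4 = 5: row 8 has {6,7,8,9}; col 4 has {1,2,4,7}; region has {3,4,6,8,9} → only 5 remains.
r8c7 = 3: row 8 has {5,6,7,8,9}; col 7 has {1,4,6,7,8}; region has {1,2,6,7,8,9} → only 3 remains.
r9c5 = 7: row 9 has {1,2,3,5}; col 5 has {8,9}; region has {3,4,5,6,8,9} → only 7 remains.
r9c8 = 4: row 9 has {1,2,3,5,7}; col 8 has {1,3,5,6,7,8,9}; region has {1,2,3,6,7,8,9} → only 4 remains.
r1c2 = 3: row 1 has {1,2,4,6,7,8,9}; col 2 has {2,5,7,8}; region has {4,6,7,8} → only 3 remains.
r1c5 = 5: row 1 has {1,2,3,4,6,7,8,9}; col 5 has {7,8,9}; region has {3,4,6,7,8} → only 5 remains.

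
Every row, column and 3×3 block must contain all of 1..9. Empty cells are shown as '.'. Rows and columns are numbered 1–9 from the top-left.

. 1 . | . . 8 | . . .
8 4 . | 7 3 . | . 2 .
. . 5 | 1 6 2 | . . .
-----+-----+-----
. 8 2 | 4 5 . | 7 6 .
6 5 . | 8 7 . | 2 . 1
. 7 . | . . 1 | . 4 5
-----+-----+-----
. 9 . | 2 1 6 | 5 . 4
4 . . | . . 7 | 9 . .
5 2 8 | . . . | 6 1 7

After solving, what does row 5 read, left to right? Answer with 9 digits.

654873291

R2C7 = 1: row 2 has {2,3,4,7,8}; col 7 has {2,5,6,7,9}; box has {2} → only 1 remains.
R3C2 = 3: row 3 has {1,2,5,6}; col 2 has {1,2,4,5,7,8,9}; box has {1,4,5,8} → only 3 remains.
R8C2 = 6: row 8 has {4,7,9}; col 2 has {1,2,3,4,5,7,8,9}; box has {2,4,5,8,9} → only 6 remains.
R8C5 = 8: row 8 has {4,6,7,9}; col 5 has {1,3,5,6,7}; box has {1,2,6,7} → only 8 remains.
R8C8 = 3: row 8 has {4,6,7,8,9}; col 8 has {1,2,4,6}; box has {1,4,5,6,7,9} → only 3 remains.
R8C9 = 2: row 8 has {3,4,6,7,8,9}; col 9 has {1,4,5,7}; box has {1,3,4,5,6,7,9} → only 2 remains.
R5C8 = 9: row 5 has {1,2,5,6,7,8}; col 8 has {1,2,3,4,6}; box has {1,2,4,5,6,7} → only 9 remains.
R7C8 = 8: row 7 has {1,2,4,5,6,9}; col 8 has {1,2,3,4,6,9}; box has {1,2,3,4,5,6,7,9} → only 8 remains.
R8C3 = 1: row 8 has {2,3,4,6,7,8,9}; col 3 has {2,5,8}; box has {2,4,5,6,8,9} → only 1 remains.
R8C4 = 5: row 8 has {1,2,3,4,6,7,8,9}; col 4 has {1,2,4,7,8}; box has {1,2,6,7,8} → only 5 remains.
R1C4 = 9: row 1 has {1,8}; col 4 has {1,2,4,5,7,8}; box has {1,2,3,6,7,8} → only 9 remains.
R1C5 = 4: row 1 has {1,8,9}; col 5 has {1,3,5,6,7,8}; box has {1,2,3,6,7,8,9} → only 4 remains.
R1C7 = 3: row 1 has {1,4,8,9}; col 7 has {1,2,5,6,7,9}; box has {1,2} → only 3 remains.
R1C9 = 6: row 1 has {1,3,4,8,9}; col 9 has {1,2,4,5,7}; box has {1,2,3} → only 6 remains.
R2C6 = 5: row 2 has {1,2,3,4,7,8}; col 6 has {1,2,6,7,8}; box has {1,2,3,4,6,7,8,9} → only 5 remains.
R2C9 = 9: row 2 has {1,2,3,4,5,7,8}; col 9 has {1,2,4,5,6,7}; box has {1,2,3,6} → only 9 remains.
R3C8 = 7: row 3 has {1,2,3,5,6}; col 8 has {1,2,3,4,6,8,9}; box has {1,2,3,6,9} → only 7 remains.
R3C9 = 8: row 3 has {1,2,3,5,6,7}; col 9 has {1,2,4,5,6,7,9}; box has {1,2,3,6,7,9} → only 8 remains.
R4C9 = 3: row 4 has {2,4,5,6,7,8}; col 9 has {1,2,4,5,6,7,8,9}; box has {1,2,4,5,6,7,9} → only 3 remains.
R5C6 = 3: row 5 has {1,2,5,6,7,8,9}; col 6 has {1,2,5,6,7,8}; box has {1,4,5,7,8} → only 3 remains.
R6C4 = 6: row 6 has {1,4,5,7}; col 4 has {1,2,4,5,7,8,9}; box has {1,3,4,5,7,8} → only 6 remains.
R6C7 = 8: row 6 has {1,4,5,6,7}; col 7 has {1,2,3,5,6,7,9}; box has {1,2,3,4,5,6,7,9} → only 8 remains.
R9C4 = 3: row 9 has {1,2,5,6,7,8}; col 4 has {1,2,4,5,6,7,8,9}; box has {1,2,5,6,7,8} → only 3 remains.
R9C5 = 9: row 9 has {1,2,3,5,6,7,8}; col 5 has {1,3,4,5,6,7,8}; box has {1,2,3,5,6,7,8} → only 9 remains.
R9C6 = 4: row 9 has {1,2,3,5,6,7,8,9}; col 6 has {1,2,3,5,6,7,8}; box has {1,2,3,5,6,7,8,9} → only 4 remains.
R1C3 = 7: row 1 has {1,3,4,6,8,9}; col 3 has {1,2,5,8}; box has {1,3,4,5,8} → only 7 remains.
R1C8 = 5: row 1 has {1,3,4,6,7,8,9}; col 8 has {1,2,3,4,6,7,8,9}; box has {1,2,3,6,7,8,9} → only 5 remains.
R2C3 = 6: row 2 has {1,2,3,4,5,7,8,9}; col 3 has {1,2,5,7,8}; box has {1,3,4,5,7,8} → only 6 remains.
R3C1 = 9: row 3 has {1,2,3,5,6,7,8}; col 1 has {4,5,6,8}; box has {1,3,4,5,6,7,8} → only 9 remains.
R3C7 = 4: row 3 has {1,2,3,5,6,7,8,9}; col 7 has {1,2,3,5,6,7,8,9}; box has {1,2,3,5,6,7,8,9} → only 4 remains.
R4C1 = 1: row 4 has {2,3,4,5,6,7,8}; col 1 has {4,5,6,8,9}; box has {2,5,6,7,8} → only 1 remains.
R4C6 = 9: row 4 has {1,2,3,4,5,6,7,8}; col 6 has {1,2,3,4,5,6,7,8}; box has {1,3,4,5,6,7,8} → only 9 remains.
R5C3 = 4: row 5 has {1,2,3,5,6,7,8,9}; col 3 has {1,2,5,6,7,8}; box has {1,2,5,6,7,8} → only 4 remains.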